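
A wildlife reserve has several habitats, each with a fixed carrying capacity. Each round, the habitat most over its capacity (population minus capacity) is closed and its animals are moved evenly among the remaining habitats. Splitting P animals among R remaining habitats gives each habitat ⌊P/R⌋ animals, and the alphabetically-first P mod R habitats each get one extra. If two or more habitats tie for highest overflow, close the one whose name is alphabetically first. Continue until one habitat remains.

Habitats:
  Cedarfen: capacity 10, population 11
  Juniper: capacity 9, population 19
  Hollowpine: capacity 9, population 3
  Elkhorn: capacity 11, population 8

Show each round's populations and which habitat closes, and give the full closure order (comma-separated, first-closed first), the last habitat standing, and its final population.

Closure order: Juniper, Cedarfen, Elkhorn
Last habitat: Hollowpine with 41 animals

Round 1: Cedarfen=11 Elkhorn=8 Hollowpine=3 Juniper=19 → close Juniper (overflow 10)
  19÷3 = 6 each, +1 to first 1
Round 2: Cedarfen=18 Elkhorn=14 Hollowpine=9 → close Cedarfen (overflow 8)
  18÷2 = 9 each, +1 to first 0
Round 3: Elkhorn=23 Hollowpine=18 → close Elkhorn (overflow 12)
  23÷1 = 23 each, +1 to first 0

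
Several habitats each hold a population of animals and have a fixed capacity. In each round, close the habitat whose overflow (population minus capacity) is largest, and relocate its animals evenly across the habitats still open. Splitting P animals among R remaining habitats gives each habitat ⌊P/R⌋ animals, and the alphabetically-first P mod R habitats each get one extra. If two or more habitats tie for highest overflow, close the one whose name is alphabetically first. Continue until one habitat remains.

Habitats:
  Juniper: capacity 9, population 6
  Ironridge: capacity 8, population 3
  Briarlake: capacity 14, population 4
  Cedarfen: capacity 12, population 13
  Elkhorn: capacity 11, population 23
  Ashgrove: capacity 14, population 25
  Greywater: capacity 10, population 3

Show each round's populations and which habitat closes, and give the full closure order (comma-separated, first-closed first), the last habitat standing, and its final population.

Round 1: Ashgrove=25 Briarlake=4 Cedarfen=13 Elkhorn=23 Greywater=3 Ironridge=3 Juniper=6 → close Elkhorn (overflow 12)
  23÷6 = 3 each, +1 to first 5
Round 2: Ashgrove=29 Briarlake=8 Cedarfen=17 Greywater=7 Ironridge=7 Juniper=9 → close Ashgrove (overflow 15)
  29÷5 = 5 each, +1 to first 4
Round 3: Briarlake=14 Cedarfen=23 Greywater=13 Ironridge=13 Juniper=14 → close Cedarfen (overflow 11)
  23÷4 = 5 each, +1 to first 3
Round 4: Briarlake=20 Greywater=19 Ironridge=19 Juniper=19 → close Ironridge (overflow 11)
  19÷3 = 6 each, +1 to first 1
Round 5: Briarlake=27 Greywater=25 Juniper=25 → close Juniper (overflow 16)
  25÷2 = 12 each, +1 to first 1
Round 6: Briarlake=40 Greywater=37 → close Greywater (overflow 27)
  37÷1 = 37 each, +1 to first 0

Closure order: Elkhorn, Ashgrove, Cedarfen, Ironridge, Juniper, Greywater
Last habitat: Briarlake with 77 animals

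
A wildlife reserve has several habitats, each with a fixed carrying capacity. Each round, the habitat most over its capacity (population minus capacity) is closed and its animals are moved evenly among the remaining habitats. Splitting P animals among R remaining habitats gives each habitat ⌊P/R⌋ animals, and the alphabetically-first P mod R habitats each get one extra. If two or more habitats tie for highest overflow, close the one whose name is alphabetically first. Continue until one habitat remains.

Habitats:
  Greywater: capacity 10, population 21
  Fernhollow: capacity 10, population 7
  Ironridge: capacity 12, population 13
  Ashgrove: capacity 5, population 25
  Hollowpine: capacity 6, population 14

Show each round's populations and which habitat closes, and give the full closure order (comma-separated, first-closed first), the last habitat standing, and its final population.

Round 1: Ashgrove=25 Fernhollow=7 Greywater=21 Hollowpine=14 Ironridge=13 → close Ashgrove (overflow 20)
  25÷4 = 6 each, +1 to first 1
Round 2: Fernhollow=14 Greywater=27 Hollowpine=20 Ironridge=19 → close Greywater (overflow 17)
  27÷3 = 9 each, +1 to first 0
Round 3: Fernhollow=23 Hollowpine=29 Ironridge=28 → close Hollowpine (overflow 23)
  29÷2 = 14 each, +1 to first 1
Round 4: Fernhollow=38 Ironridge=42 → close Ironridge (overflow 30)
  42÷1 = 42 each, +1 to first 0

Closure order: Ashgrove, Greywater, Hollowpine, Ironridge
Last habitat: Fernhollow with 80 animals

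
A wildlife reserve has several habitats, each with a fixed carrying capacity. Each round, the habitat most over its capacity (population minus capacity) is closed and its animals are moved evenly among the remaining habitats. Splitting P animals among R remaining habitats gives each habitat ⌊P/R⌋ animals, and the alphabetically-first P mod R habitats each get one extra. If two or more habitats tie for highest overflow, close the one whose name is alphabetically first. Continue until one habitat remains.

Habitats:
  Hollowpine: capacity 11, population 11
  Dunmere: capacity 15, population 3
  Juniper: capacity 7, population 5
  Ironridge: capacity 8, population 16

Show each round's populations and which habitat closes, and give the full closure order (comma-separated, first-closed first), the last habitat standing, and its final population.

Closure order: Ironridge, Hollowpine, Juniper
Last habitat: Dunmere with 35 animals

Round 1: Dunmere=3 Hollowpine=11 Ironridge=16 Juniper=5 → close Ironridge (overflow 8)
  16÷3 = 5 each, +1 to first 1
Round 2: Dunmere=9 Hollowpine=16 Juniper=10 → close Hollowpine (overflow 5)
  16÷2 = 8 each, +1 to first 0
Round 3: Dunmere=17 Juniper=18 → close Juniper (overflow 11)
  18÷1 = 18 each, +1 to first 0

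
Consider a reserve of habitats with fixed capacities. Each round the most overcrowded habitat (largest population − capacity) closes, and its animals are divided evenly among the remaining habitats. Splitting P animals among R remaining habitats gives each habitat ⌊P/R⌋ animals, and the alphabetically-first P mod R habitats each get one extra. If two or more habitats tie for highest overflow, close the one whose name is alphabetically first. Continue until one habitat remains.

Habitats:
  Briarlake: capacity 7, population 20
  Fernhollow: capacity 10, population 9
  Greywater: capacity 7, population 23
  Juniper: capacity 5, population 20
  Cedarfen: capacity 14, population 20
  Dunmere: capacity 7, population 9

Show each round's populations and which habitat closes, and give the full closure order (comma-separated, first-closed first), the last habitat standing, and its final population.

Round 1: Briarlake=20 Cedarfen=20 Dunmere=9 Fernhollow=9 Greywater=23 Juniper=20 → close Greywater (overflow 16)
  23÷5 = 4 each, +1 to first 3
Round 2: Briarlake=25 Cedarfen=25 Dunmere=14 Fernhollow=13 Juniper=24 → close Juniper (overflow 19)
  24÷4 = 6 each, +1 to first 0
Round 3: Briarlake=31 Cedarfen=31 Dunmere=20 Fernhollow=19 → close Briarlake (overflow 24)
  31÷3 = 10 each, +1 to first 1
Round 4: Cedarfen=42 Dunmere=30 Fernhollow=29 → close Cedarfen (overflow 28)
  42÷2 = 21 each, +1 to first 0
Round 5: Dunmere=51 Fernhollow=50 → close Dunmere (overflow 44)
  51÷1 = 51 each, +1 to first 0

Closure order: Greywater, Juniper, Briarlake, Cedarfen, Dunmere
Last habitat: Fernhollow with 101 animals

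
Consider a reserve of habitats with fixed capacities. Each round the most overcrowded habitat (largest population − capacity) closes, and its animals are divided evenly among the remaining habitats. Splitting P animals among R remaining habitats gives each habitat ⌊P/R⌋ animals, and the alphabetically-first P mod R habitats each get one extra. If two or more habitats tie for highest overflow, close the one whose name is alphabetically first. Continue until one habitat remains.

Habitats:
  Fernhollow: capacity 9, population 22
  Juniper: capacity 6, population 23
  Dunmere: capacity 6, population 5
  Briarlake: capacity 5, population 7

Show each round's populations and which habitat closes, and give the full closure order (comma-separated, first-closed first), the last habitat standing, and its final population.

Round 1: Briarlake=7 Dunmere=5 Fernhollow=22 Juniper=23 → close Juniper (overflow 17)
  23÷3 = 7 each, +1 to first 2
Round 2: Briarlake=15 Dunmere=13 Fernhollow=29 → close Fernhollow (overflow 20)
  29÷2 = 14 each, +1 to first 1
Round 3: Briarlake=30 Dunmere=27 → close Briarlake (overflow 25)
  30÷1 = 30 each, +1 to first 0

Closure order: Juniper, Fernhollow, Briarlake
Last habitat: Dunmere with 57 animals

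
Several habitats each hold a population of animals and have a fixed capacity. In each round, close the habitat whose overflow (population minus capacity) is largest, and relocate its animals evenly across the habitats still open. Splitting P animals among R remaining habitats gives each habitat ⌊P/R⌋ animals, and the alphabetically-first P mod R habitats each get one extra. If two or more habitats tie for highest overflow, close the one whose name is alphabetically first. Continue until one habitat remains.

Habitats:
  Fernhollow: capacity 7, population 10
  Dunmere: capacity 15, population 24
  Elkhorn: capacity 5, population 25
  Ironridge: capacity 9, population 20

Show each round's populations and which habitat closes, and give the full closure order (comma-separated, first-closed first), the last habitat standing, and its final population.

Round 1: Dunmere=24 Elkhorn=25 Fernhollow=10 Ironridge=20 → close Elkhorn (overflow 20)
  25÷3 = 8 each, +1 to first 1
Round 2: Dunmere=33 Fernhollow=18 Ironridge=28 → close Ironridge (overflow 19)
  28÷2 = 14 each, +1 to first 0
Round 3: Dunmere=47 Fernhollow=32 → close Dunmere (overflow 32)
  47÷1 = 47 each, +1 to first 0

Closure order: Elkhorn, Ironridge, Dunmere
Last habitat: Fernhollow with 79 animals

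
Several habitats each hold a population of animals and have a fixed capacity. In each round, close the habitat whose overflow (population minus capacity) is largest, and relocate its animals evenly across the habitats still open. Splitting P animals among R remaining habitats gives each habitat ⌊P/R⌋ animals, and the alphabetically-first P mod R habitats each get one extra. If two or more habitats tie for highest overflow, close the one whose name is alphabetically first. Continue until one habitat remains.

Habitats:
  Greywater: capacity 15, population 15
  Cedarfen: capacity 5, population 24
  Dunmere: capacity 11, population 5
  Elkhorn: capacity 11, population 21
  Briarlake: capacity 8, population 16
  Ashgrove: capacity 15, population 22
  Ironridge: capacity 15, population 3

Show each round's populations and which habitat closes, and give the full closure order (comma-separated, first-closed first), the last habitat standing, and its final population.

Round 1: Ashgrove=22 Briarlake=16 Cedarfen=24 Dunmere=5 Elkhorn=21 Greywater=15 Ironridge=3 → close Cedarfen (overflow 19)
  24÷6 = 4 each, +1 to first 0
Round 2: Ashgrove=26 Briarlake=20 Dunmere=9 Elkhorn=25 Greywater=19 Ironridge=7 → close Elkhorn (overflow 14)
  25÷5 = 5 each, +1 to first 0
Round 3: Ashgrove=31 Briarlake=25 Dunmere=14 Greywater=24 Ironridge=12 → close Briarlake (overflow 17)
  25÷4 = 6 each, +1 to first 1
Round 4: Ashgrove=38 Dunmere=20 Greywater=30 Ironridge=18 → close Ashgrove (overflow 23)
  38÷3 = 12 each, +1 to first 2
Round 5: Dunmere=33 Greywater=43 Ironridge=30 → close Greywater (overflow 28)
  43÷2 = 21 each, +1 to first 1
Round 6: Dunmere=55 Ironridge=51 → close Dunmere (overflow 44)
  55÷1 = 55 each, +1 to first 0

Closure order: Cedarfen, Elkhorn, Briarlake, Ashgrove, Greywater, Dunmere
Last habitat: Ironridge with 106 animals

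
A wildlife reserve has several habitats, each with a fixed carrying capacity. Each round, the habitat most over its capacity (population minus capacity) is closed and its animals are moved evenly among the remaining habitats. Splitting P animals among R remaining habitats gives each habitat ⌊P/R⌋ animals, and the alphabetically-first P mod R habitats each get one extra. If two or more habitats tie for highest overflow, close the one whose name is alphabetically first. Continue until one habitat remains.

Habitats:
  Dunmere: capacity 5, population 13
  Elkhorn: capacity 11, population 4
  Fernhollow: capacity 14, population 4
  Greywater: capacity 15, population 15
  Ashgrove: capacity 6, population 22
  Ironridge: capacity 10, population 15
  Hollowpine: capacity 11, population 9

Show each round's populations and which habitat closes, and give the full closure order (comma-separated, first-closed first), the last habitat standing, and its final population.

Closure order: Ashgrove, Dunmere, Ironridge, Greywater, Hollowpine, Elkhorn
Last habitat: Fernhollow with 82 animals

Round 1: Ashgrove=22 Dunmere=13 Elkhorn=4 Fernhollow=4 Greywater=15 Hollowpine=9 Ironridge=15 → close Ashgrove (overflow 16)
  22÷6 = 3 each, +1 to first 4
Round 2: Dunmere=17 Elkhorn=8 Fernhollow=8 Greywater=19 Hollowpine=12 Ironridge=18 → close Dunmere (overflow 12)
  17÷5 = 3 each, +1 to first 2
Round 3: Elkhorn=12 Fernhollow=12 Greywater=22 Hollowpine=15 Ironridge=21 → close Ironridge (overflow 11)
  21÷4 = 5 each, +1 to first 1
Round 4: Elkhorn=18 Fernhollow=17 Greywater=27 Hollowpine=20 → close Greywater (overflow 12)
  27÷3 = 9 each, +1 to first 0
Round 5: Elkhorn=27 Fernhollow=26 Hollowpine=29 → close Hollowpine (overflow 18)
  29÷2 = 14 each, +1 to first 1
Round 6: Elkhorn=42 Fernhollow=40 → close Elkhorn (overflow 31)
  42÷1 = 42 each, +1 to first 0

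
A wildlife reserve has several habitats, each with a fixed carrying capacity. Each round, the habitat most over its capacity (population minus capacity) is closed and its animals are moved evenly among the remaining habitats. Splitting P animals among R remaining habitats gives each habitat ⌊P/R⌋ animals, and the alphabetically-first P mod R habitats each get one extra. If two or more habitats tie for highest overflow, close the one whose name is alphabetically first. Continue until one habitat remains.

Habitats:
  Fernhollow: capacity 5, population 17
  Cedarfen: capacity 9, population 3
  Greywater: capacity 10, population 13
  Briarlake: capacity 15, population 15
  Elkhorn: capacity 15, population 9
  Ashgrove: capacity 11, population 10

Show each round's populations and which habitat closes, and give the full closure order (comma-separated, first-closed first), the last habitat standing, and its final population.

Closure order: Fernhollow, Greywater, Briarlake, Ashgrove, Cedarfen
Last habitat: Elkhorn with 67 animals

Round 1: Ashgrove=10 Briarlake=15 Cedarfen=3 Elkhorn=9 Fernhollow=17 Greywater=13 → close Fernhollow (overflow 12)
  17÷5 = 3 each, +1 to first 2
Round 2: Ashgrove=14 Briarlake=19 Cedarfen=6 Elkhorn=12 Greywater=16 → close Greywater (overflow 6)
  16÷4 = 4 each, +1 to first 0
Round 3: Ashgrove=18 Briarlake=23 Cedarfen=10 Elkhorn=16 → close Briarlake (overflow 8)
  23÷3 = 7 each, +1 to first 2
Round 4: Ashgrove=26 Cedarfen=18 Elkhorn=23 → close Ashgrove (overflow 15)
  26÷2 = 13 each, +1 to first 0
Round 5: Cedarfen=31 Elkhorn=36 → close Cedarfen (overflow 22)
  31÷1 = 31 each, +1 to first 0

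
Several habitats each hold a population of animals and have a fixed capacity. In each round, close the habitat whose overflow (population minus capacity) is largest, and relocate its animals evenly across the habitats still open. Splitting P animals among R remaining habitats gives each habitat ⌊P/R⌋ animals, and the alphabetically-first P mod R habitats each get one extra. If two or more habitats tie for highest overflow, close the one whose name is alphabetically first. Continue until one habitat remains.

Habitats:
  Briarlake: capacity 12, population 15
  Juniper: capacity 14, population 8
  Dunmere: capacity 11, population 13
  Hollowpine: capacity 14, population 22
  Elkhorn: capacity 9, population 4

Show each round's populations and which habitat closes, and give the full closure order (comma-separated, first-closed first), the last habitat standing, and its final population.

Closure order: Hollowpine, Briarlake, Dunmere, Elkhorn
Last habitat: Juniper with 62 animals

Round 1: Briarlake=15 Dunmere=13 Elkhorn=4 Hollowpine=22 Juniper=8 → close Hollowpine (overflow 8)
  22÷4 = 5 each, +1 to first 2
Round 2: Briarlake=21 Dunmere=19 Elkhorn=9 Juniper=13 → close Briarlake (overflow 9)
  21÷3 = 7 each, +1 to first 0
Round 3: Dunmere=26 Elkhorn=16 Juniper=20 → close Dunmere (overflow 15)
  26÷2 = 13 each, +1 to first 0
Round 4: Elkhorn=29 Juniper=33 → close Elkhorn (overflow 20)
  29÷1 = 29 each, +1 to first 0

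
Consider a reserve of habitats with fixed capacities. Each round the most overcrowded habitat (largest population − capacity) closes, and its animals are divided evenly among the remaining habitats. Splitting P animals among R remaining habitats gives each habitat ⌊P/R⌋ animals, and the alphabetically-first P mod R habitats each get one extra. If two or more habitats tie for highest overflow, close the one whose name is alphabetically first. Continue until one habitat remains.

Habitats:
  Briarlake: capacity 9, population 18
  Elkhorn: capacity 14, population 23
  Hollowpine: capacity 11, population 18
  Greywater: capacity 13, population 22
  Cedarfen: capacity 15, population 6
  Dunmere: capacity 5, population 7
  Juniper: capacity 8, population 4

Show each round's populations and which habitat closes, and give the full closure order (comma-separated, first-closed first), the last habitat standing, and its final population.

Round 1: Briarlake=18 Cedarfen=6 Dunmere=7 Elkhorn=23 Greywater=22 Hollowpine=18 Juniper=4 → close Briarlake (overflow 9)
  18÷6 = 3 each, +1 to first 0
Round 2: Cedarfen=9 Dunmere=10 Elkhorn=26 Greywater=25 Hollowpine=21 Juniper=7 → close Elkhorn (overflow 12)
  26÷5 = 5 each, +1 to first 1
Round 3: Cedarfen=15 Dunmere=15 Greywater=30 Hollowpine=26 Juniper=12 → close Greywater (overflow 17)
  30÷4 = 7 each, +1 to first 2
Round 4: Cedarfen=23 Dunmere=23 Hollowpine=33 Juniper=19 → close Hollowpine (overflow 22)
  33÷3 = 11 each, +1 to first 0
Round 5: Cedarfen=34 Dunmere=34 Juniper=30 → close Dunmere (overflow 29)
  34÷2 = 17 each, +1 to first 0
Round 6: Cedarfen=51 Juniper=47 → close Juniper (overflow 39)
  47÷1 = 47 each, +1 to first 0

Closure order: Briarlake, Elkhorn, Greywater, Hollowpine, Dunmere, Juniper
Last habitat: Cedarfen with 98 animals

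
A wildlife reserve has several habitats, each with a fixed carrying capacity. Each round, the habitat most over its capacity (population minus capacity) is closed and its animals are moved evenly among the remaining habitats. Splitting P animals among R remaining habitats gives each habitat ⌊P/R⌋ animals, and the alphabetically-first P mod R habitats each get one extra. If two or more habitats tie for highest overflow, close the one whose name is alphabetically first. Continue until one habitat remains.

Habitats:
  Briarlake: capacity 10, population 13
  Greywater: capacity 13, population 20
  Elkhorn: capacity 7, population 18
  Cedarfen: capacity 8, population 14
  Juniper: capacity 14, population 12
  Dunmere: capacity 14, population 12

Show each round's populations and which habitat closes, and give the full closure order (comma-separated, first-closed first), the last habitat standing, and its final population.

Round 1: Briarlake=13 Cedarfen=14 Dunmere=12 Elkhorn=18 Greywater=20 Juniper=12 → close Elkhorn (overflow 11)
  18÷5 = 3 each, +1 to first 3
Round 2: Briarlake=17 Cedarfen=18 Dunmere=16 Greywater=23 Juniper=15 → close Cedarfen (overflow 10)
  18÷4 = 4 each, +1 to first 2
Round 3: Briarlake=22 Dunmere=21 Greywater=27 Juniper=19 → close Greywater (overflow 14)
  27÷3 = 9 each, +1 to first 0
Round 4: Briarlake=31 Dunmere=30 Juniper=28 → close Briarlake (overflow 21)
  31÷2 = 15 each, +1 to first 1
Round 5: Dunmere=46 Juniper=43 → close Dunmere (overflow 32)
  46÷1 = 46 each, +1 to first 0

Closure order: Elkhorn, Cedarfen, Greywater, Briarlake, Dunmere
Last habitat: Juniper with 89 animals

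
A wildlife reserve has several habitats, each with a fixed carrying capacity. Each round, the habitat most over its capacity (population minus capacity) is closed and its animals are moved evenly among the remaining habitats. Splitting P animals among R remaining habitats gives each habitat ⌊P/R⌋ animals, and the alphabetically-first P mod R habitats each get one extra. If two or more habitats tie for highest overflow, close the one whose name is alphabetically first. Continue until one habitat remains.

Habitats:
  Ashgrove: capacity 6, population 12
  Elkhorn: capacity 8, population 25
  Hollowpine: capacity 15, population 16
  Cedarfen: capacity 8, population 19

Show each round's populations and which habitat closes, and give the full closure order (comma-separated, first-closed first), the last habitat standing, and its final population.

Closure order: Elkhorn, Cedarfen, Ashgrove
Last habitat: Hollowpine with 72 animals

Round 1: Ashgrove=12 Cedarfen=19 Elkhorn=25 Hollowpine=16 → close Elkhorn (overflow 17)
  25÷3 = 8 each, +1 to first 1
Round 2: Ashgrove=21 Cedarfen=27 Hollowpine=24 → close Cedarfen (overflow 19)
  27÷2 = 13 each, +1 to first 1
Round 3: Ashgrove=35 Hollowpine=37 → close Ashgrove (overflow 29)
  35÷1 = 35 each, +1 to first 0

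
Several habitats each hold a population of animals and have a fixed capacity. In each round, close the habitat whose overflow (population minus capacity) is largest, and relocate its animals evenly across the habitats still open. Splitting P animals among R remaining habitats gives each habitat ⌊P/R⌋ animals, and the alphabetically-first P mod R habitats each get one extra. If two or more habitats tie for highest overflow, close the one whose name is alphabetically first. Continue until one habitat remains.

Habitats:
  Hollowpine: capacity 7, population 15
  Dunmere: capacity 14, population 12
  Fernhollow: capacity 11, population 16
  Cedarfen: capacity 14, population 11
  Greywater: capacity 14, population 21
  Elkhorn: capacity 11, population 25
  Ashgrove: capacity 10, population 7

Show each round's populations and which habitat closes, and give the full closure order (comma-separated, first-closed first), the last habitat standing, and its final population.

Closure order: Elkhorn, Hollowpine, Greywater, Fernhollow, Ashgrove, Dunmere
Last habitat: Cedarfen with 107 animals

Round 1: Ashgrove=7 Cedarfen=11 Dunmere=12 Elkhorn=25 Fernhollow=16 Greywater=21 Hollowpine=15 → close Elkhorn (overflow 14)
  25÷6 = 4 each, +1 to first 1
Round 2: Ashgrove=12 Cedarfen=15 Dunmere=16 Fernhollow=20 Greywater=25 Hollowpine=19 → close Hollowpine (overflow 12)
  19÷5 = 3 each, +1 to first 4
Round 3: Ashgrove=16 Cedarfen=19 Dunmere=20 Fernhollow=24 Greywater=28 → close Greywater (overflow 14)
  28÷4 = 7 each, +1 to first 0
Round 4: Ashgrove=23 Cedarfen=26 Dunmere=27 Fernhollow=31 → close Fernhollow (overflow 20)
  31÷3 = 10 each, +1 to first 1
Round 5: Ashgrove=34 Cedarfen=36 Dunmere=37 → close Ashgrove (overflow 24)
  34÷2 = 17 each, +1 to first 0
Round 6: Cedarfen=53 Dunmere=54 → close Dunmere (overflow 40)
  54÷1 = 54 each, +1 to first 0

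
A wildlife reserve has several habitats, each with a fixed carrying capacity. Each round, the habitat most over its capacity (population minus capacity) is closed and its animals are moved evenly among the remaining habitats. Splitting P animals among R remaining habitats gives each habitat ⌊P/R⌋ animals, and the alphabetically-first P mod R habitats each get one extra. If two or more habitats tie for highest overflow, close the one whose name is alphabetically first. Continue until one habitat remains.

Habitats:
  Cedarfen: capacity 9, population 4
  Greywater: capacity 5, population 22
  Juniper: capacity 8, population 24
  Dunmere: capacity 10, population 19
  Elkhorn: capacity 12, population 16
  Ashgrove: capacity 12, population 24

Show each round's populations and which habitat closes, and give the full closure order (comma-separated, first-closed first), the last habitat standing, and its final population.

Round 1: Ashgrove=24 Cedarfen=4 Dunmere=19 Elkhorn=16 Greywater=22 Juniper=24 → close Greywater (overflow 17)
  22÷5 = 4 each, +1 to first 2
Round 2: Ashgrove=29 Cedarfen=9 Dunmere=23 Elkhorn=20 Juniper=28 → close Juniper (overflow 20)
  28÷4 = 7 each, +1 to first 0
Round 3: Ashgrove=36 Cedarfen=16 Dunmere=30 Elkhorn=27 → close Ashgrove (overflow 24)
  36÷3 = 12 each, +1 to first 0
Round 4: Cedarfen=28 Dunmere=42 Elkhorn=39 → close Dunmere (overflow 32)
  42÷2 = 21 each, +1 to first 0
Round 5: Cedarfen=49 Elkhorn=60 → close Elkhorn (overflow 48)
  60÷1 = 60 each, +1 to first 0

Closure order: Greywater, Juniper, Ashgrove, Dunmere, Elkhorn
Last habitat: Cedarfen with 109 animals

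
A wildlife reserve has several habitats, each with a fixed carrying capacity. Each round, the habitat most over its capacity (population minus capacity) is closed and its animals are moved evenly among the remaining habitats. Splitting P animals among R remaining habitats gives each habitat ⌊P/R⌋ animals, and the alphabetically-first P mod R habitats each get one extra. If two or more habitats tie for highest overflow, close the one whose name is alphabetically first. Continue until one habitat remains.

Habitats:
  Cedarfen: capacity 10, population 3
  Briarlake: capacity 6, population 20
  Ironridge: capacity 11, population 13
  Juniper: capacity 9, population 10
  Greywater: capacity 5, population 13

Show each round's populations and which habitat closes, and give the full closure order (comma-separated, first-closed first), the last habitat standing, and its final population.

Round 1: Briarlake=20 Cedarfen=3 Greywater=13 Ironridge=13 Juniper=10 → close Briarlake (overflow 14)
  20÷4 = 5 each, +1 to first 0
Round 2: Cedarfen=8 Greywater=18 Ironridge=18 Juniper=15 → close Greywater (overflow 13)
  18÷3 = 6 each, +1 to first 0
Round 3: Cedarfen=14 Ironridge=24 Juniper=21 → close Ironridge (overflow 13)
  24÷2 = 12 each, +1 to first 0
Round 4: Cedarfen=26 Juniper=33 → close Juniper (overflow 24)
  33÷1 = 33 each, +1 to first 0

Closure order: Briarlake, Greywater, Ironridge, Juniper
Last habitat: Cedarfen with 59 animals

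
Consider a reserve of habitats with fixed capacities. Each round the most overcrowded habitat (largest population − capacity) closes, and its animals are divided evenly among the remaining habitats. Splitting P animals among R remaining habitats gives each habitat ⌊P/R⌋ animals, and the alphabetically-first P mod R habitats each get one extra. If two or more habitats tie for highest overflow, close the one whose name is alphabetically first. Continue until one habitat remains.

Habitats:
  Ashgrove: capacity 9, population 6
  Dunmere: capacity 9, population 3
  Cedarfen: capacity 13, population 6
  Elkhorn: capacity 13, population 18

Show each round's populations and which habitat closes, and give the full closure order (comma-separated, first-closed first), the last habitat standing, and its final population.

Closure order: Elkhorn, Ashgrove, Dunmere
Last habitat: Cedarfen with 33 animals

Round 1: Ashgrove=6 Cedarfen=6 Dunmere=3 Elkhorn=18 → close Elkhorn (overflow 5)
  18÷3 = 6 each, +1 to first 0
Round 2: Ashgrove=12 Cedarfen=12 Dunmere=9 → close Ashgrove (overflow 3)
  12÷2 = 6 each, +1 to first 0
Round 3: Cedarfen=18 Dunmere=15 → close Dunmere (overflow 6)
  15÷1 = 15 each, +1 to first 0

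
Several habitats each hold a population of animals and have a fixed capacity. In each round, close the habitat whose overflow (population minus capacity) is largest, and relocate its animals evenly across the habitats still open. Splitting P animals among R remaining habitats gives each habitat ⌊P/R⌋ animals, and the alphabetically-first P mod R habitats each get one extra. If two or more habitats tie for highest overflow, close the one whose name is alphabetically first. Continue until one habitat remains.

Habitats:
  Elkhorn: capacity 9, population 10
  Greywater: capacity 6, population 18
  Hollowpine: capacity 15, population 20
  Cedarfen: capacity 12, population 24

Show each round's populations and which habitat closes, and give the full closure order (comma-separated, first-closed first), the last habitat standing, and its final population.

Closure order: Cedarfen, Greywater, Hollowpine
Last habitat: Elkhorn with 72 animals

Round 1: Cedarfen=24 Elkhorn=10 Greywater=18 Hollowpine=20 → close Cedarfen (overflow 12)
  24÷3 = 8 each, +1 to first 0
Round 2: Elkhorn=18 Greywater=26 Hollowpine=28 → close Greywater (overflow 20)
  26÷2 = 13 each, +1 to first 0
Round 3: Elkhorn=31 Hollowpine=41 → close Hollowpine (overflow 26)
  41÷1 = 41 each, +1 to first 0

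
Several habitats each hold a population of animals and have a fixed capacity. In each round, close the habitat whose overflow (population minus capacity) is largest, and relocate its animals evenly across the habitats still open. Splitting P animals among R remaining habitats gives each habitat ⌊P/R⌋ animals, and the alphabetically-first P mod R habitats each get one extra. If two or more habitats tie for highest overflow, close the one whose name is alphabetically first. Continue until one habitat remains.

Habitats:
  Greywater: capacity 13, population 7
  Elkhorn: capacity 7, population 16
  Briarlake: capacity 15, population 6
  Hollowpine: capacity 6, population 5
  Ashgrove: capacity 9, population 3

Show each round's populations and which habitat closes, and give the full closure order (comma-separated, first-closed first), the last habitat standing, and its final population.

Closure order: Elkhorn, Hollowpine, Ashgrove, Greywater
Last habitat: Briarlake with 37 animals

Round 1: Ashgrove=3 Briarlake=6 Elkhorn=16 Greywater=7 Hollowpine=5 → close Elkhorn (overflow 9)
  16÷4 = 4 each, +1 to first 0
Round 2: Ashgrove=7 Briarlake=10 Greywater=11 Hollowpine=9 → close Hollowpine (overflow 3)
  9÷3 = 3 each, +1 to first 0
Round 3: Ashgrove=10 Briarlake=13 Greywater=14 → close Ashgrove (overflow 1)
  10÷2 = 5 each, +1 to first 0
Round 4: Briarlake=18 Greywater=19 → close Greywater (overflow 6)
  19÷1 = 19 each, +1 to first 0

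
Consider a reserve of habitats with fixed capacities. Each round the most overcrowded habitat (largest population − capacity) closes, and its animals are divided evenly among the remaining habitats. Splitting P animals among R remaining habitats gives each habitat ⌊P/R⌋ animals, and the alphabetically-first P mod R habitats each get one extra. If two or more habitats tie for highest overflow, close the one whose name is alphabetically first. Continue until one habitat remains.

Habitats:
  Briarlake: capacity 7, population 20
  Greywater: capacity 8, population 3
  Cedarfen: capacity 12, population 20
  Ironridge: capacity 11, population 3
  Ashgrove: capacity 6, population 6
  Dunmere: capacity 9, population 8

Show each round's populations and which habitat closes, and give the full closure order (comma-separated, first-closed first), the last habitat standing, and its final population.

Round 1: Ashgrove=6 Briarlake=20 Cedarfen=20 Dunmere=8 Greywater=3 Ironridge=3 → close Briarlake (overflow 13)
  20÷5 = 4 each, +1 to first 0
Round 2: Ashgrove=10 Cedarfen=24 Dunmere=12 Greywater=7 Ironridge=7 → close Cedarfen (overflow 12)
  24÷4 = 6 each, +1 to first 0
Round 3: Ashgrove=16 Dunmere=18 Greywater=13 Ironridge=13 → close Ashgrove (overflow 10)
  16÷3 = 5 each, +1 to first 1
Round 4: Dunmere=24 Greywater=18 Ironridge=18 → close Dunmere (overflow 15)
  24÷2 = 12 each, +1 to first 0
Round 5: Greywater=30 Ironridge=30 → close Greywater (overflow 22)
  30÷1 = 30 each, +1 to first 0

Closure order: Briarlake, Cedarfen, Ashgrove, Dunmere, Greywater
Last habitat: Ironridge with 60 animals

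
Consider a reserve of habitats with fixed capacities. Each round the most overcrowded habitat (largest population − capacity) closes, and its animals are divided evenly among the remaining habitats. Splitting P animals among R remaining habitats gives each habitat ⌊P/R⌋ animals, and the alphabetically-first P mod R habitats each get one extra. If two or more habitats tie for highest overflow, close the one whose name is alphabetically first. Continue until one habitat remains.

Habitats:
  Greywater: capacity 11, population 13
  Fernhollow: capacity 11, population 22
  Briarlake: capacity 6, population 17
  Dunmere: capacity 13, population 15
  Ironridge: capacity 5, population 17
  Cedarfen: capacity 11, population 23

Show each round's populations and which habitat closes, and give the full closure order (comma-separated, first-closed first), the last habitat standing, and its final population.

Round 1: Briarlake=17 Cedarfen=23 Dunmere=15 Fernhollow=22 Greywater=13 Ironridge=17 → close Cedarfen (overflow 12)
  23÷5 = 4 each, +1 to first 3
Round 2: Briarlake=22 Dunmere=20 Fernhollow=27 Greywater=17 Ironridge=21 → close Briarlake (overflow 16)
  22÷4 = 5 each, +1 to first 2
Round 3: Dunmere=26 Fernhollow=33 Greywater=22 Ironridge=26 → close Fernhollow (overflow 22)
  33÷3 = 11 each, +1 to first 0
Round 4: Dunmere=37 Greywater=33 Ironridge=37 → close Ironridge (overflow 32)
  37÷2 = 18 each, +1 to first 1
Round 5: Dunmere=56 Greywater=51 → close Dunmere (overflow 43)
  56÷1 = 56 each, +1 to first 0

Closure order: Cedarfen, Briarlake, Fernhollow, Ironridge, Dunmere
Last habitat: Greywater with 107 animals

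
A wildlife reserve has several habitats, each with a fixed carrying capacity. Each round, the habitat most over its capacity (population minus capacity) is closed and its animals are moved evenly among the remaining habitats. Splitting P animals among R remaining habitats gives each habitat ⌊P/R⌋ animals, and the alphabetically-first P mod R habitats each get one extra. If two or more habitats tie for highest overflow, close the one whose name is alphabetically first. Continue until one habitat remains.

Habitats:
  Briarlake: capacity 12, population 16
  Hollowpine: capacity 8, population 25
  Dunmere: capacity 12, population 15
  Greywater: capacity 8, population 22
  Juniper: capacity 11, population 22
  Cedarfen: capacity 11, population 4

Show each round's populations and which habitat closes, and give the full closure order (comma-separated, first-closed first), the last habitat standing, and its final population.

Round 1: Briarlake=16 Cedarfen=4 Dunmere=15 Greywater=22 Hollowpine=25 Juniper=22 → close Hollowpine (overflow 17)
  25÷5 = 5 each, +1 to first 0
Round 2: Briarlake=21 Cedarfen=9 Dunmere=20 Greywater=27 Juniper=27 → close Greywater (overflow 19)
  27÷4 = 6 each, +1 to first 3
Round 3: Briarlake=28 Cedarfen=16 Dunmere=27 Juniper=33 → close Juniper (overflow 22)
  33÷3 = 11 each, +1 to first 0
Round 4: Briarlake=39 Cedarfen=27 Dunmere=38 → close Briarlake (overflow 27)
  39÷2 = 19 each, +1 to first 1
Round 5: Cedarfen=47 Dunmere=57 → close Dunmere (overflow 45)
  57÷1 = 57 each, +1 to first 0

Closure order: Hollowpine, Greywater, Juniper, Briarlake, Dunmere
Last habitat: Cedarfen with 104 animals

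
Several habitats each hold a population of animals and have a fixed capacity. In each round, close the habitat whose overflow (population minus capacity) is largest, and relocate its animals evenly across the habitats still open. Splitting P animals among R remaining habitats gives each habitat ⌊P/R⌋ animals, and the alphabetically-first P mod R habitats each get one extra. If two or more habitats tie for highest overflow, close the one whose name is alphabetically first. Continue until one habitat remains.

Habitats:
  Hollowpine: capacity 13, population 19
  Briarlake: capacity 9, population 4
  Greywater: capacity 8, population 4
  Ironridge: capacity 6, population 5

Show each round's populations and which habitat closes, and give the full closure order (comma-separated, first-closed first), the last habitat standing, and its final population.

Round 1: Briarlake=4 Greywater=4 Hollowpine=19 Ironridge=5 → close Hollowpine (overflow 6)
  19÷3 = 6 each, +1 to first 1
Round 2: Briarlake=11 Greywater=10 Ironridge=11 → close Ironridge (overflow 5)
  11÷2 = 5 each, +1 to first 1
Round 3: Briarlake=17 Greywater=15 → close Briarlake (overflow 8)
  17÷1 = 17 each, +1 to first 0

Closure order: Hollowpine, Ironridge, Briarlake
Last habitat: Greywater with 32 animals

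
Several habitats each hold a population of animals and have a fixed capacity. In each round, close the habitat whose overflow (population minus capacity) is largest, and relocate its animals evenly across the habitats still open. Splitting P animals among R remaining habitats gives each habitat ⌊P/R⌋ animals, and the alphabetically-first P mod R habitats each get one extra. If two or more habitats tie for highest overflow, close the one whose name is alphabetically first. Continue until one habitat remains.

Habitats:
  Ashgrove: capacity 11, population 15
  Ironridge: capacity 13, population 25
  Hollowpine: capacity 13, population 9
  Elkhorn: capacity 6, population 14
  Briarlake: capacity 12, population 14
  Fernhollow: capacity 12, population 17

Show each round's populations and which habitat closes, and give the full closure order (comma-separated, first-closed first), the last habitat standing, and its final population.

Round 1: Ashgrove=15 Briarlake=14 Elkhorn=14 Fernhollow=17 Hollowpine=9 Ironridge=25 → close Ironridge (overflow 12)
  25÷5 = 5 each, +1 to first 0
Round 2: Ashgrove=20 Briarlake=19 Elkhorn=19 Fernhollow=22 Hollowpine=14 → close Elkhorn (overflow 13)
  19÷4 = 4 each, +1 to first 3
Round 3: Ashgrove=25 Briarlake=24 Fernhollow=27 Hollowpine=18 → close Fernhollow (overflow 15)
  27÷3 = 9 each, +1 to first 0
Round 4: Ashgrove=34 Briarlake=33 Hollowpine=27 → close Ashgrove (overflow 23)
  34÷2 = 17 each, +1 to first 0
Round 5: Briarlake=50 Hollowpine=44 → close Briarlake (overflow 38)
  50÷1 = 50 each, +1 to first 0

Closure order: Ironridge, Elkhorn, Fernhollow, Ashgrove, Briarlake
Last habitat: Hollowpine with 94 animals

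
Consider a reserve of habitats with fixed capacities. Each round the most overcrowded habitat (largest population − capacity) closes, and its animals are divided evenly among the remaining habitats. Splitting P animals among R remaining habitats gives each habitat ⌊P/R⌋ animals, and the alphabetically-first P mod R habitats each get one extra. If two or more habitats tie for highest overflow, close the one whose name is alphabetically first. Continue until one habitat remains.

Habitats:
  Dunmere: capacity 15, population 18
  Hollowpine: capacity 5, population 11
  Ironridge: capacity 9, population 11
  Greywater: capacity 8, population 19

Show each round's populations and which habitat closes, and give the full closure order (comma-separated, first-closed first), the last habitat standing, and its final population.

Round 1: Dunmere=18 Greywater=19 Hollowpine=11 Ironridge=11 → close Greywater (overflow 11)
  19÷3 = 6 each, +1 to first 1
Round 2: Dunmere=25 Hollowpine=17 Ironridge=17 → close Hollowpine (overflow 12)
  17÷2 = 8 each, +1 to first 1
Round 3: Dunmere=34 Ironridge=25 → close Dunmere (overflow 19)
  34÷1 = 34 each, +1 to first 0

Closure order: Greywater, Hollowpine, Dunmere
Last habitat: Ironridge with 59 animals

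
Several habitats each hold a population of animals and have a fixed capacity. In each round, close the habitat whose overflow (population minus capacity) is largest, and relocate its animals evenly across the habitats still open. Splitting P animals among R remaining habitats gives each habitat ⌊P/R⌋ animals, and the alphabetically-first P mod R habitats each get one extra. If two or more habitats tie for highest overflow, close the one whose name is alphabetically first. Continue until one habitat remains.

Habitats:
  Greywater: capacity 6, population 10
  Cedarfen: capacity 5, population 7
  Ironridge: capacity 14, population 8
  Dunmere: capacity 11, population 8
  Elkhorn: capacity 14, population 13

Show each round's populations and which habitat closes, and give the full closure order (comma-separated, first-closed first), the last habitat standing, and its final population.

Round 1: Cedarfen=7 Dunmere=8 Elkhorn=13 Greywater=10 Ironridge=8 → close Greywater (overflow 4)
  10÷4 = 2 each, +1 to first 2
Round 2: Cedarfen=10 Dunmere=11 Elkhorn=15 Ironridge=10 → close Cedarfen (overflow 5)
  10÷3 = 3 each, +1 to first 1
Round 3: Dunmere=15 Elkhorn=18 Ironridge=13 → close Dunmere (overflow 4)
  15÷2 = 7 each, +1 to first 1
Round 4: Elkhorn=26 Ironridge=20 → close Elkhorn (overflow 12)
  26÷1 = 26 each, +1 to first 0

Closure order: Greywater, Cedarfen, Dunmere, Elkhorn
Last habitat: Ironridge with 46 animals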